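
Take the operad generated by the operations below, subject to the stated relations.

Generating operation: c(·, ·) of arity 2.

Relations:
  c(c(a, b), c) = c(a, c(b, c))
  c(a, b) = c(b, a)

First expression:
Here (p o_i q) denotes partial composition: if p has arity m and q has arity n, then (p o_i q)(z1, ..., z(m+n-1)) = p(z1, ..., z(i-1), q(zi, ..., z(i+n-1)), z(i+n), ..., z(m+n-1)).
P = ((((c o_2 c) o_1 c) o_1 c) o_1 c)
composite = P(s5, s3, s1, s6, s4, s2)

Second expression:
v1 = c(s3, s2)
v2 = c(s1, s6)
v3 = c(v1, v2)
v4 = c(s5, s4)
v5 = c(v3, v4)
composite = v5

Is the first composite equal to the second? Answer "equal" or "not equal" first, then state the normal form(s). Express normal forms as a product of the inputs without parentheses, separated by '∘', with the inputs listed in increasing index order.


equal — both sides give s1 ∘ s2 ∘ s3 ∘ s4 ∘ s5 ∘ s6

Reducing the first expression gives s1 ∘ s2 ∘ s3 ∘ s4 ∘ s5 ∘ s6
Reducing the second expression gives s1 ∘ s2 ∘ s3 ∘ s4 ∘ s5 ∘ s6
Both agree, so they are equal.


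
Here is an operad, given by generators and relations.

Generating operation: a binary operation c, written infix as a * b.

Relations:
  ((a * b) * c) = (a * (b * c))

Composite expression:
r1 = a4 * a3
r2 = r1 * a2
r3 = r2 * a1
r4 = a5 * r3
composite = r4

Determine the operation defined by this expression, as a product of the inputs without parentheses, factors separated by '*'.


a5 * a4 * a3 * a2 * a1

All parenthesizations of c agree; list the a-inputs left to right.
(a4 * a3) spells out as a4 * a3
((a4 * a3) * a2) spells out as a4 * a3 * a2
(((a4 * a3) * a2) * a1) spells out as a4 * a3 * a2 * a1
(a5 * (((a4 * a3) * a2) * a1)) spells out as a5 * a4 * a3 * a2 * a1


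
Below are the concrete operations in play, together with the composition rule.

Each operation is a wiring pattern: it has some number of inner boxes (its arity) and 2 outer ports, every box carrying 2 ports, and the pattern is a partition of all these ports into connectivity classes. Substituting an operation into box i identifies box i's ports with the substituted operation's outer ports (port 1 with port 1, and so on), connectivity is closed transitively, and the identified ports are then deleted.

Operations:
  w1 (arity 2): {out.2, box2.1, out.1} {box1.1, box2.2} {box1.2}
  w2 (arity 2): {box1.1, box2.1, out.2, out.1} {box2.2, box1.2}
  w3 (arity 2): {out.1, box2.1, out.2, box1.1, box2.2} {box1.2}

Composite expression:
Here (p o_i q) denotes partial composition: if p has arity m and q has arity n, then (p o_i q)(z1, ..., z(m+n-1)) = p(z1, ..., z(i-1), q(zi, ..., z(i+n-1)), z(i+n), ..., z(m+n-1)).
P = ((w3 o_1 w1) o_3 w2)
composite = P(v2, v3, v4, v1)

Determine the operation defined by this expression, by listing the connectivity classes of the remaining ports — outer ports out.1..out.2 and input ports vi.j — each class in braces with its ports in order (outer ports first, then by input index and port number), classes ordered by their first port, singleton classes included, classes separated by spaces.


{out.1, out.2, v1.1, v3.1, v4.1} {v1.2, v4.2} {v2.1, v3.2} {v2.2}

Two ports join when wires chain via w3-identified ports.
w1 over (v2, v3) gives {out.1, out.2, v3.1} {v2.1, v3.2} {v2.2}, out.j being that stage's outer ports
w2 over (v4, v1) gives {out.1, out.2, v1.1, v4.1} {v1.2, v4.2}, out.j being that stage's outer ports
w3 over (v2, v3, v4, v1) gives {out.1, out.2, v1.1, v3.1, v4.1} {v1.2, v4.2} {v2.1, v3.2} {v2.2}, out.j being that stage's outer ports


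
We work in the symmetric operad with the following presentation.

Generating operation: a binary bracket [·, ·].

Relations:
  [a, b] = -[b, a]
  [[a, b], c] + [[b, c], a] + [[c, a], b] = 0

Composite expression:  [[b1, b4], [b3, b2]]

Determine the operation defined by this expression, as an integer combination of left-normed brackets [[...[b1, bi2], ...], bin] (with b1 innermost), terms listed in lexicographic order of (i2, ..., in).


Antisymmetry and Jacobi reduce to b1-anchored left-normed brackets.
Composite bracket: [[b1, b4], [b3, b2]]
Under [a, b] = ab - ba we get 8 signed associative words (2^3 = 8).
Keep just the words that open with b1:
  b1b4b2b3 appears with sign -1, giving the term -[[[b1, b4], b2], b3]
  b1b4b3b2 appears with sign +1, giving the term +[[[b1, b4], b3], b2]

-[[[b1, b4], b2], b3] + [[[b1, b4], b3], b2]


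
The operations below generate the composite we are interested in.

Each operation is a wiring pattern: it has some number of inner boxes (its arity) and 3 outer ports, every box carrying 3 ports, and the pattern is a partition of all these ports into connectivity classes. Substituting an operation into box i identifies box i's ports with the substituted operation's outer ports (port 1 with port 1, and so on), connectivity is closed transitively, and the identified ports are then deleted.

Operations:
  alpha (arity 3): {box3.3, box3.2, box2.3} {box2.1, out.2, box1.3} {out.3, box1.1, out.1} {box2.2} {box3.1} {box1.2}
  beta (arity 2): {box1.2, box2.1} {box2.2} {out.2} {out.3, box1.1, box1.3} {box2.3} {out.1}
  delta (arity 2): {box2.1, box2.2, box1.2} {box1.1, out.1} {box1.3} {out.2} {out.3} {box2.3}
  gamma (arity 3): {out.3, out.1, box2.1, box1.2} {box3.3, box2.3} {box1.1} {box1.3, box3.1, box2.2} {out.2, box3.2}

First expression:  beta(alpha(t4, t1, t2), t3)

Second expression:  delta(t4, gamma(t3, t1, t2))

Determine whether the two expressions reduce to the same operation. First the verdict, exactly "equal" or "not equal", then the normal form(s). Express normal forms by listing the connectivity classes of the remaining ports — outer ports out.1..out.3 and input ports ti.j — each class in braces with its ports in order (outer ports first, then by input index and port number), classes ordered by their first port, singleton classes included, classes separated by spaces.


not equal; first: {out.1} {out.2} {out.3, t4.1} {t1.1, t3.1, t4.3} {t1.2} {t1.3, t2.2, t2.3} {t2.1} {t3.2} {t3.3} {t4.2}; second: {out.1, t4.1} {out.2} {out.3} {t1.1, t2.2, t3.2, t4.2} {t1.2, t2.1, t3.3} {t1.3, t2.3} {t3.1} {t4.3}

In normal form, the first expression is {out.1} {out.2} {out.3, t4.1} {t1.1, t3.1, t4.3} {t1.2} {t1.3, t2.2, t2.3} {t2.1} {t3.2} {t3.3} {t4.2}
In normal form, the second expression is {out.1, t4.1} {out.2} {out.3} {t1.1, t2.2, t3.2, t4.2} {t1.2, t2.1, t3.3} {t1.3, t2.3} {t3.1} {t4.3}
The forms do not match — not equal.


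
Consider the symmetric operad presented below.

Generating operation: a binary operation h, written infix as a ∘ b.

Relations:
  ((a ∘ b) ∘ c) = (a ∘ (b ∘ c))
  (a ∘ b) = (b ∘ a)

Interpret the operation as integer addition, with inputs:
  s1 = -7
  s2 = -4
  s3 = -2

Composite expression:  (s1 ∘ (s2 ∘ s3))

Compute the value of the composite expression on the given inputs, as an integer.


(s2 ∘ s3) = -6
(s1 ∘ (s2 ∘ s3)) = -13

-13


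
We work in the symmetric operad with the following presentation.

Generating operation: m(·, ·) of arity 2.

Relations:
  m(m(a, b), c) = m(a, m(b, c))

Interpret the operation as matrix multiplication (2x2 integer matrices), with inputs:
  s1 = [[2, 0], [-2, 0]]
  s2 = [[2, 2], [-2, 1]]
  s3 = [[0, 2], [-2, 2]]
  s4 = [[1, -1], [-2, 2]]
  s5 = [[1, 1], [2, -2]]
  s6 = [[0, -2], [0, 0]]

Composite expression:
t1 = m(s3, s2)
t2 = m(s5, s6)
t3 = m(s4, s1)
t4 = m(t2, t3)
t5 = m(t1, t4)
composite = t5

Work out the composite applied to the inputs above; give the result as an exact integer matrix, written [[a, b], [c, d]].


[[0, 0], [-192, 0]]

m(s3, s2) = [[-4, 2], [-8, -2]]
m(s5, s6) = [[0, -2], [0, -4]]
m(s4, s1) = [[4, 0], [-8, 0]]
m(m(s5, s6), m(s4, s1)) = [[16, 0], [32, 0]]
m(m(s3, s2), m(m(s5, s6), m(s4, s1))) = [[0, 0], [-192, 0]]


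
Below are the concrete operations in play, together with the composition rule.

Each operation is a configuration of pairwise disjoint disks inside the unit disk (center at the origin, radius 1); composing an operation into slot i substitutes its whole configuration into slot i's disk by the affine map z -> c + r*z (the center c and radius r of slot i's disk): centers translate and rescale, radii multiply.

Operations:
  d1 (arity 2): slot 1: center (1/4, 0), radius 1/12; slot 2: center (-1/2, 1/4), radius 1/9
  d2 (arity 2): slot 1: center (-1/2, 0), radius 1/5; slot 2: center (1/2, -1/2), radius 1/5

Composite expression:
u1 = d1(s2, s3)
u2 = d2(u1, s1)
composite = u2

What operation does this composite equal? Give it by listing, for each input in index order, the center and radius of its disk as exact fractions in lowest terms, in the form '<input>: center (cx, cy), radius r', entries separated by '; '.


s1: center (1/2, -1/2), radius 1/5; s2: center (-9/20, 0), radius 1/60; s3: center (-3/5, 1/20), radius 1/45

Follow each s-input down from d2: c' goes to c + r*c', radius to r*r'.
tracing s2 down its 2-map path: center (-9/20, 0), radius 1/60
tracing s3 down its 2-map path: center (-3/5, 1/20), radius 1/45
tracing s1 down its 1-map path: center (1/2, -1/2), radius 1/5


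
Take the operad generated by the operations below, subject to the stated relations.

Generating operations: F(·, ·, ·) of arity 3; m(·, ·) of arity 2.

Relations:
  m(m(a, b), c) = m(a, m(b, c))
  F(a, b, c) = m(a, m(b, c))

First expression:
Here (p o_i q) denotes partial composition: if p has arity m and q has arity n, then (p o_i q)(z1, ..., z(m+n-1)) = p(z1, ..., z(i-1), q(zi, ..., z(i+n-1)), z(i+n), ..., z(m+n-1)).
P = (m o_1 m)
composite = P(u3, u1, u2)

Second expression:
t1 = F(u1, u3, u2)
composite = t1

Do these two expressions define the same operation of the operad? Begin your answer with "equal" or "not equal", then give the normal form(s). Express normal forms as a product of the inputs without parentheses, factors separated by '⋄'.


not equal: they reduce to u3 ⋄ u1 ⋄ u2 and u1 ⋄ u3 ⋄ u2

The first expression reduces to u3 ⋄ u1 ⋄ u2
The second expression reduces to u1 ⋄ u3 ⋄ u2
No match — not equal.


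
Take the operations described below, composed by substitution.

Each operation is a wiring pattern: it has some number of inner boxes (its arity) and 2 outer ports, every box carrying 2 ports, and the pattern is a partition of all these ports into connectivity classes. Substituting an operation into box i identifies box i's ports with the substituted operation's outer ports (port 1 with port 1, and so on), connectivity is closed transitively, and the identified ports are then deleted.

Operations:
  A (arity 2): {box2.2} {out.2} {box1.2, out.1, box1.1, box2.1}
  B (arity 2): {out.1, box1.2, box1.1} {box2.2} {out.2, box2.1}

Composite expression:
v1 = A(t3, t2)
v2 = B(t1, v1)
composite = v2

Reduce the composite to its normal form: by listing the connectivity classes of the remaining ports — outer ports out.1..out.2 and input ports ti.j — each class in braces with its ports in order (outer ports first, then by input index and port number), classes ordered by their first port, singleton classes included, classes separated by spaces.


{out.1, t1.1, t1.2} {out.2, t2.1, t3.1, t3.2} {t2.2}

Reachability decides: close wires over B-identified ports.
composing A on (t3, t2), with out.j its own outer ports: {out.1, t2.1, t3.1, t3.2} {out.2} {t2.2}
composing B on (t1, t3, t2), with out.j its own outer ports: {out.1, t1.1, t1.2} {out.2, t2.1, t3.1, t3.2} {t2.2}


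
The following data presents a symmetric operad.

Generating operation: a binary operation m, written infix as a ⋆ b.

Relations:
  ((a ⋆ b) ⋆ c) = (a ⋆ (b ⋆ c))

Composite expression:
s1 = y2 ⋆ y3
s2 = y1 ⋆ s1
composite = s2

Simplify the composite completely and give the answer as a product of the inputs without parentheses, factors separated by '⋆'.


y1 ⋆ y2 ⋆ y3

All parenthesizations of m agree; list the y-inputs left to right.
(y2 ⋆ y3) collapses to y2 ⋆ y3
(y1 ⋆ (y2 ⋆ y3)) collapses to y1 ⋆ y2 ⋆ y3


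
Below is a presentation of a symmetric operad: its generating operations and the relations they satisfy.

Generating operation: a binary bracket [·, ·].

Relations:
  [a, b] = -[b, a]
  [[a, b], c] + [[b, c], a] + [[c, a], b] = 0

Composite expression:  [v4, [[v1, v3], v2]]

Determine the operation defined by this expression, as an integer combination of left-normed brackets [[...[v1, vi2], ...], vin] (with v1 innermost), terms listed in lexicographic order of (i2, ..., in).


-[[[v1, v3], v2], v4]

Left-normed coefficients sit on the v1-initial expansion words.
Composite bracket: [v4, [[v1, v3], v2]]
The bracket unfolds into 8 signed words via [a, b] = ab - ba (2^3 = 8).
Coefficients come from the v1-initial words:
  v1v3v2v4 (sign -1) contributes -[[[v1, v3], v2], v4]


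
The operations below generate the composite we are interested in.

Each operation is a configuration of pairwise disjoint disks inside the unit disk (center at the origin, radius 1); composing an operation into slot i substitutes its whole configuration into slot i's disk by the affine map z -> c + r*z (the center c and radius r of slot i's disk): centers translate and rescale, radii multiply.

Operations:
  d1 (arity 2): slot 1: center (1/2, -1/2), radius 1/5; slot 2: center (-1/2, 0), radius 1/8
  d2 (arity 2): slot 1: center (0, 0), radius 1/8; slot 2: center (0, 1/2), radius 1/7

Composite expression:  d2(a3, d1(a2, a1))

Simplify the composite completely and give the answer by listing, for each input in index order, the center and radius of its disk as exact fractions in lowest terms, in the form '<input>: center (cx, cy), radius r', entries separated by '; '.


a1: center (-1/14, 1/2), radius 1/56; a2: center (1/14, 3/7), radius 1/35; a3: center (0, 0), radius 1/8

Nesting under d2 composes maps z -> c + r*z down each a-path.
a3 passes through 1 substitution, ending at center (0, 0), radius 1/8
a2 passes through 2 substitutions, ending at center (1/14, 3/7), radius 1/35
a1 passes through 2 substitutions, ending at center (-1/14, 1/2), radius 1/56


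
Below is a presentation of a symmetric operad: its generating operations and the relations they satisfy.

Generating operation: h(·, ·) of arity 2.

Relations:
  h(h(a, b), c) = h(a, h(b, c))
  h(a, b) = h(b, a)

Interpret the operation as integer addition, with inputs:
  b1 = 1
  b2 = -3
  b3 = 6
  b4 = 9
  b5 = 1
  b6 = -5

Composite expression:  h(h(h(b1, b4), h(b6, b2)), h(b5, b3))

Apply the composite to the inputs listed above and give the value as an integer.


h(b1, b4) = 10
h(b6, b2) = -8
h(h(b1, b4), h(b6, b2)) = 2
h(b5, b3) = 7
h(h(h(b1, b4), h(b6, b2)), h(b5, b3)) = 9

9


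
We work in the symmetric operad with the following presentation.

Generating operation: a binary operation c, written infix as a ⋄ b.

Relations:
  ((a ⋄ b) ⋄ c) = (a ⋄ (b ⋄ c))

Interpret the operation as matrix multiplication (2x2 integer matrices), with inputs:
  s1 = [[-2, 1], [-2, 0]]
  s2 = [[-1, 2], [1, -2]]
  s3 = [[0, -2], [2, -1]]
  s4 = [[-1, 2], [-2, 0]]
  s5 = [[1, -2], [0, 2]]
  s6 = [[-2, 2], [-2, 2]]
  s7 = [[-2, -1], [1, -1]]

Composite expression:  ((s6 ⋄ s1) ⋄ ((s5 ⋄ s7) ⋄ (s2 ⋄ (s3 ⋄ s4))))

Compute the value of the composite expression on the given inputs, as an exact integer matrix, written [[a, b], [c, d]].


(s6 ⋄ s1) = [[0, -2], [0, -2]]
(s5 ⋄ s7) = [[-4, 1], [2, -2]]
(s3 ⋄ s4) = [[4, 0], [0, 4]]
(s2 ⋄ (s3 ⋄ s4)) = [[-4, 8], [4, -8]]
((s5 ⋄ s7) ⋄ (s2 ⋄ (s3 ⋄ s4))) = [[20, -40], [-16, 32]]
((s6 ⋄ s1) ⋄ ((s5 ⋄ s7) ⋄ (s2 ⋄ (s3 ⋄ s4)))) = [[32, -64], [32, -64]]

[[32, -64], [32, -64]]


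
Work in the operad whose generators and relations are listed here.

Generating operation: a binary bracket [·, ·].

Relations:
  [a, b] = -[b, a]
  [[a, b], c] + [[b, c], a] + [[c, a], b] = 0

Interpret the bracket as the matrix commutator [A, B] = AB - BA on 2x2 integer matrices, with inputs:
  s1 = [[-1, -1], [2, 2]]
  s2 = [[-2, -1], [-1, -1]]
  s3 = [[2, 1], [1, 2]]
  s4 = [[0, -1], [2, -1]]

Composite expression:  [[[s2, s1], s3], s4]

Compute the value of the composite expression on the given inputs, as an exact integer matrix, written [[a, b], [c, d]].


[[-6, 20], [34, 6]]

[s2, s1] = [[-3, -2], [5, 3]]
[[s2, s1], s3] = [[-7, -6], [6, 7]]
[[[s2, s1], s3], s4] = [[-6, 20], [34, 6]]


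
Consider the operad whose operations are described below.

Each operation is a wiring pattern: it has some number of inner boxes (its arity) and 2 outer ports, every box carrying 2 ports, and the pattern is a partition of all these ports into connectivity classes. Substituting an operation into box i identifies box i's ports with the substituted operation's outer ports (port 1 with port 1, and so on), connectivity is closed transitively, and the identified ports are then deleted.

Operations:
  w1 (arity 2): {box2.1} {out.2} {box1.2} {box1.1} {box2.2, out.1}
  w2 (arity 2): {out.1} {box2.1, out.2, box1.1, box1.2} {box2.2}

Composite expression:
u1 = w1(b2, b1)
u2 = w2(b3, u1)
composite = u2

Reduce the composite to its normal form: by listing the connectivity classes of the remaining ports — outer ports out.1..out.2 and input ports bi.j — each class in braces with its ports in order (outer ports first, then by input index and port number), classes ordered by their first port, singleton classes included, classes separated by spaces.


{out.1} {out.2, b1.2, b3.1, b3.2} {b1.1} {b2.1} {b2.2}

Reachability decides: close wires over w2-identified ports.
stage w1: inputs (b2, b1), connectivity {out.1, b1.2} {out.2} {b1.1} {b2.1} {b2.2}, out.j its boundary
stage w2: inputs (b3, b2, b1), connectivity {out.1} {out.2, b1.2, b3.1, b3.2} {b1.1} {b2.1} {b2.2}, out.j its boundary


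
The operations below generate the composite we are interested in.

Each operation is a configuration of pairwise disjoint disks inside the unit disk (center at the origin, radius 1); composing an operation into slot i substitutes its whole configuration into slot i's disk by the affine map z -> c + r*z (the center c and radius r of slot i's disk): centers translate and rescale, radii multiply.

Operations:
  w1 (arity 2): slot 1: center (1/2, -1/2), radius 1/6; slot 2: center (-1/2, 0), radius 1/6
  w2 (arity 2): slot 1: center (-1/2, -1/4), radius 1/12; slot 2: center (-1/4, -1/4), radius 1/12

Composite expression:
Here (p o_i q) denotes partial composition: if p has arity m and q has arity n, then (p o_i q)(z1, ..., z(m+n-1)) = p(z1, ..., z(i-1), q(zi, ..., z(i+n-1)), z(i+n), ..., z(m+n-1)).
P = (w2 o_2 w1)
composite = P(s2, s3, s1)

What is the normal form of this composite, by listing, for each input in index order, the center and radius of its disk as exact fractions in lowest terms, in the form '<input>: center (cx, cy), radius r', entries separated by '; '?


s1: center (-7/24, -1/4), radius 1/72; s2: center (-1/2, -1/4), radius 1/12; s3: center (-5/24, -7/24), radius 1/72

Each s-disk chains the slot maps above it in w2; radii multiply.
for s2, the 1-step affine chain lands on center (-1/2, -1/4), radius 1/12
for s3, the 2-step affine chain lands on center (-5/24, -7/24), radius 1/72
for s1, the 2-step affine chain lands on center (-7/24, -1/4), radius 1/72


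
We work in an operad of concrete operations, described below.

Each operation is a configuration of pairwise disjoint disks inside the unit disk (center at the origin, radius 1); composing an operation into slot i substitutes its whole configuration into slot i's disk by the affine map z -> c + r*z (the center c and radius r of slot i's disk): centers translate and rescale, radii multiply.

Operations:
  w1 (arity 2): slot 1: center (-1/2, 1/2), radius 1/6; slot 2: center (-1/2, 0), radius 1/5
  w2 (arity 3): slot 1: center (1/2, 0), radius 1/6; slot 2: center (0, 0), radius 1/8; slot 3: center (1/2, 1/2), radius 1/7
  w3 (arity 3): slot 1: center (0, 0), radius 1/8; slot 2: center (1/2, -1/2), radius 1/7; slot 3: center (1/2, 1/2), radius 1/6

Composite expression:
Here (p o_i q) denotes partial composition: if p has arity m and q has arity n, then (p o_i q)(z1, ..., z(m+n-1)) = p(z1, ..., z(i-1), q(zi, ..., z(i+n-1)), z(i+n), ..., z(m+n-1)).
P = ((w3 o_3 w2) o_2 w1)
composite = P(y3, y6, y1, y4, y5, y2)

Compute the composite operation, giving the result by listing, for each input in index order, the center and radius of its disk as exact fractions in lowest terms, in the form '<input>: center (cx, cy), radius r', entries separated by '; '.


Nesting under w3 composes maps z -> c + r*z down each y-path.
input y3: applying the 1 nested substitution gives center (0, 0), radius 1/8
input y6: applying the 2 nested substitutions gives center (3/7, -3/7), radius 1/42
input y1: applying the 2 nested substitutions gives center (3/7, -1/2), radius 1/35
input y4: applying the 2 nested substitutions gives center (7/12, 1/2), radius 1/36
input y5: applying the 2 nested substitutions gives center (1/2, 1/2), radius 1/48
input y2: applying the 2 nested substitutions gives center (7/12, 7/12), radius 1/42

y1: center (3/7, -1/2), radius 1/35; y2: center (7/12, 7/12), radius 1/42; y3: center (0, 0), radius 1/8; y4: center (7/12, 1/2), radius 1/36; y5: center (1/2, 1/2), radius 1/48; y6: center (3/7, -3/7), radius 1/42


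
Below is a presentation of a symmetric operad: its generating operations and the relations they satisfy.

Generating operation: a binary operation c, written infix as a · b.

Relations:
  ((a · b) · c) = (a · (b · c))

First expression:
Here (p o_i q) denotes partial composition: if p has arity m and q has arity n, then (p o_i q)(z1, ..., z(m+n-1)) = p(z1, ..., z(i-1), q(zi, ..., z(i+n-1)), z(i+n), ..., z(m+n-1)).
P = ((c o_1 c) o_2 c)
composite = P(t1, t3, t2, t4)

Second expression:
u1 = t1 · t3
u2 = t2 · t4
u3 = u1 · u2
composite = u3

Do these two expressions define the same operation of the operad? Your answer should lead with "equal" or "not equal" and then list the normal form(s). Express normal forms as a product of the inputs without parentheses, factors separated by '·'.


equal; both compose to t1 · t3 · t2 · t4

The first expression reduces to t1 · t3 · t2 · t4
The second expression reduces to t1 · t3 · t2 · t4
Identical normal forms: equal.


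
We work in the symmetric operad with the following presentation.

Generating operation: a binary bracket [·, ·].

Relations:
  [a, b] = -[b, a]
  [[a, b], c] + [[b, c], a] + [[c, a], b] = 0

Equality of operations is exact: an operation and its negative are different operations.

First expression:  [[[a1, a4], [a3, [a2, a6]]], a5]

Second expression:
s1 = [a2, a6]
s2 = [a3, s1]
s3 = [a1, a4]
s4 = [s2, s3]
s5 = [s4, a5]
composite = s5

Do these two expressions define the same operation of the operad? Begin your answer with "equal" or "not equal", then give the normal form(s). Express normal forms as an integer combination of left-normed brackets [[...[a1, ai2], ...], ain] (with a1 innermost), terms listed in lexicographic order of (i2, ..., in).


Normal form of the first expression: -[[[[[a1, a4], a2], a6], a3], a5] + [[[[[a1, a4], a3], a2], a6], a5] - [[[[[a1, a4], a3], a6], a2], a5] + [[[[[a1, a4], a6], a2], a3], a5]
Normal form of the second expression: [[[[[a1, a4], a2], a6], a3], a5] - [[[[[a1, a4], a3], a2], a6], a5] + [[[[[a1, a4], a3], a6], a2], a5] - [[[[[a1, a4], a6], a2], a3], a5]
Different reductions; not equal.

not equal — first -[[[[[a1, a4], a2], a6], a3], a5] + [[[[[a1, a4], a3], a2], a6], a5] - [[[[[a1, a4], a3], a6], a2], a5] + [[[[[a1, a4], a6], a2], a3], a5], second [[[[[a1, a4], a2], a6], a3], a5] - [[[[[a1, a4], a3], a2], a6], a5] + [[[[[a1, a4], a3], a6], a2], a5] - [[[[[a1, a4], a6], a2], a3], a5]


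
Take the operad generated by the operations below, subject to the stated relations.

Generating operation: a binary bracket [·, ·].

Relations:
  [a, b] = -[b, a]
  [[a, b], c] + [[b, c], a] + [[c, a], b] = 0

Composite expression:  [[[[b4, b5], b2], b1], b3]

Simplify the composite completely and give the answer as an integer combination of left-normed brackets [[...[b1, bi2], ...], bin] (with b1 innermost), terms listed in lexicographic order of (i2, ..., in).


Skip Jacobi rewriting: expand, keep b1-initial words, read off terms.
Composite bracket: [[[[b4, b5], b2], b1], b3]
Full expansion: 16 signed words from ab - ba (2^4 = 16).
Collect the words opening with b1:
  the word b1b2b4b5b3 carries sign +1 and contributes +[[[[b1, b2], b4], b5], b3]
  the word b1b2b5b4b3 carries sign -1 and contributes -[[[[b1, b2], b5], b4], b3]
  the word b1b4b5b2b3 carries sign -1 and contributes -[[[[b1, b4], b5], b2], b3]
  the word b1b5b4b2b3 carries sign +1 and contributes +[[[[b1, b5], b4], b2], b3]

[[[[b1, b2], b4], b5], b3] - [[[[b1, b2], b5], b4], b3] - [[[[b1, b4], b5], b2], b3] + [[[[b1, b5], b4], b2], b3]


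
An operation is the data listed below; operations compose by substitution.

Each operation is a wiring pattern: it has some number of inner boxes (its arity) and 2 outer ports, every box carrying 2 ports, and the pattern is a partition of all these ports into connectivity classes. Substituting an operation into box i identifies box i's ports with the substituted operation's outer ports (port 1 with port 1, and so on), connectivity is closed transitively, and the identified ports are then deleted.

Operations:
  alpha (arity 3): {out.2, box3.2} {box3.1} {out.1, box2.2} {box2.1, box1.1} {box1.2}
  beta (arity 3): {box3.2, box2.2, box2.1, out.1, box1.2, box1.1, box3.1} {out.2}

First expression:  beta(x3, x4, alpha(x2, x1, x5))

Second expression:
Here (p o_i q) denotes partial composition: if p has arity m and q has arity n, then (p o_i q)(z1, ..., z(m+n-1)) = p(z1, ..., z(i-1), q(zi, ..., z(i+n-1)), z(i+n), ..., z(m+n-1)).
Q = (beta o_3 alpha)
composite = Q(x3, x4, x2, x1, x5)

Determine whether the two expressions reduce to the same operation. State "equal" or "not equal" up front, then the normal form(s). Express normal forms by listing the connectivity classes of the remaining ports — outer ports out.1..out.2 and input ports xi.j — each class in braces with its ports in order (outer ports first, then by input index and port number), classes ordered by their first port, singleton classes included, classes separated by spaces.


equal — both sides give {out.1, x1.2, x3.1, x3.2, x4.1, x4.2, x5.2} {out.2} {x1.1, x2.1} {x2.2} {x5.1}

In normal form, the first expression is {out.1, x1.2, x3.1, x3.2, x4.1, x4.2, x5.2} {out.2} {x1.1, x2.1} {x2.2} {x5.1}
In normal form, the second expression is {out.1, x1.2, x3.1, x3.2, x4.1, x4.2, x5.2} {out.2} {x1.1, x2.1} {x2.2} {x5.1}
The normal forms match — equal.


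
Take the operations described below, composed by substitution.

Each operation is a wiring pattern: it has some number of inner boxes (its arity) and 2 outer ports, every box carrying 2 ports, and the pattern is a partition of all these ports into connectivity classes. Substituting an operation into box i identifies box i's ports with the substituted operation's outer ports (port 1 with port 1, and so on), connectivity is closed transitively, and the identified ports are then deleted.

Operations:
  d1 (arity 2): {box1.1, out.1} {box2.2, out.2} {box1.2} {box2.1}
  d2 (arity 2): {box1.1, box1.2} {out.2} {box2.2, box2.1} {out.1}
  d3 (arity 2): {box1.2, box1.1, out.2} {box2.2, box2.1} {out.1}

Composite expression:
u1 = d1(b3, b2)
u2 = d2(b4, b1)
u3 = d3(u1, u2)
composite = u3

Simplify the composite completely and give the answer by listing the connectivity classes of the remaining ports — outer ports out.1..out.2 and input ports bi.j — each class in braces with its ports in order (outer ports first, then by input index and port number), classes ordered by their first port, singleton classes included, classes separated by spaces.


Connectivity passes through glued d3-boundaries; trace each wire chain.
the subtree at d1 composes to {out.1, b3.1} {out.2, b2.2} {b2.1} {b3.2} on (b3, b2); out.j = own outer ports
the subtree at d2 composes to {out.1} {out.2} {b1.1, b1.2} {b4.1, b4.2} on (b4, b1); out.j = own outer ports
the subtree at d3 composes to {out.1} {out.2, b2.2, b3.1} {b1.1, b1.2} {b2.1} {b3.2} {b4.1, b4.2} on (b3, b2, b4, b1); out.j = own outer ports

{out.1} {out.2, b2.2, b3.1} {b1.1, b1.2} {b2.1} {b3.2} {b4.1, b4.2}


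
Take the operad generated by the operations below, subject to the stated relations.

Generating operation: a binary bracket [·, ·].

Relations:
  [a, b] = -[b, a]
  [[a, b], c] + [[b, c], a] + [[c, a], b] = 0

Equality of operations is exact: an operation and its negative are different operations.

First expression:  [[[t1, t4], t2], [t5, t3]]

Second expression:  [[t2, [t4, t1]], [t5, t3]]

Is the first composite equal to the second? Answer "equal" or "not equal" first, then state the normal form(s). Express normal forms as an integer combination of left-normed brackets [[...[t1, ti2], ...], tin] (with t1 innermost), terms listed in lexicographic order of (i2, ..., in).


equal; the common form is -[[[[t1, t4], t2], t3], t5] + [[[[t1, t4], t2], t5], t3]

The first expression, normalized: -[[[[t1, t4], t2], t3], t5] + [[[[t1, t4], t2], t5], t3]
The second expression, normalized: -[[[[t1, t4], t2], t3], t5] + [[[[t1, t4], t2], t5], t3]
The forms coincide; equal.


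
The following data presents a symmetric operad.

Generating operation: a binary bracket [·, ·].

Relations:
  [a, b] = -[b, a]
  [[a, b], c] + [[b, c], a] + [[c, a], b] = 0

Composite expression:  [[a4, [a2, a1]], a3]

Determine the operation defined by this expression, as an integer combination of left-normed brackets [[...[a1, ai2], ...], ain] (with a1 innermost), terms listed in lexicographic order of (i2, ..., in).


Antisymmetry and Jacobi reduce to a1-anchored left-normed brackets.
Composite bracket: [[a4, [a2, a1]], a3]
Expanding via [a, b] = ab - ba: 8 signed words (2^3 = 8).
Words beginning with a1 determine it all:
  from a1a2a4a3, sign +1: term +[[[a1, a2], a4], a3]

[[[a1, a2], a4], a3]


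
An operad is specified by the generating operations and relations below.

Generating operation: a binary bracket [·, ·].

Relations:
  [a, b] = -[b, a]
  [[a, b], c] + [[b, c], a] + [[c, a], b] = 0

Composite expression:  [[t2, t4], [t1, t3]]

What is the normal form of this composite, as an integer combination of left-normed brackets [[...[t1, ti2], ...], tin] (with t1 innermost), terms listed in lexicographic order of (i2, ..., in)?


Antisymmetry and Jacobi reduce to t1-anchored left-normed brackets.
Composite bracket: [[t2, t4], [t1, t3]]
Applying ab - ba throughout gives 8 signed words (2^3 = 8).
Coefficients come from the t1-initial words:
  from t1t3t2t4, sign -1: term -[[[t1, t3], t2], t4]
  from t1t3t4t2, sign +1: term +[[[t1, t3], t4], t2]

-[[[t1, t3], t2], t4] + [[[t1, t3], t4], t2]


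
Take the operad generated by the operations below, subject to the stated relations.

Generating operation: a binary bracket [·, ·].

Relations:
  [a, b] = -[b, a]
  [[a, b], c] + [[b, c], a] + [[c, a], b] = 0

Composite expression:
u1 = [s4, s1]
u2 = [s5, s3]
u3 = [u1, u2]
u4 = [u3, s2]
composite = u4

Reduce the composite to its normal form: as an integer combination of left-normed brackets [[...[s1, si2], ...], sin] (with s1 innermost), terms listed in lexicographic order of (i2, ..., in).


[[[[s1, s4], s3], s5], s2] - [[[[s1, s4], s5], s3], s2]

Left-normed coefficients sit on the s1-initial expansion words.
Composite bracket: [[[s4, s1], [s5, s3]], s2]
Full expansion: 16 signed words from ab - ba (2^4 = 16).
Coefficients come from the s1-initial words:
  s1s4s3s5s2 (sign +1) contributes +[[[[s1, s4], s3], s5], s2]
  s1s4s5s3s2 (sign -1) contributes -[[[[s1, s4], s5], s3], s2]


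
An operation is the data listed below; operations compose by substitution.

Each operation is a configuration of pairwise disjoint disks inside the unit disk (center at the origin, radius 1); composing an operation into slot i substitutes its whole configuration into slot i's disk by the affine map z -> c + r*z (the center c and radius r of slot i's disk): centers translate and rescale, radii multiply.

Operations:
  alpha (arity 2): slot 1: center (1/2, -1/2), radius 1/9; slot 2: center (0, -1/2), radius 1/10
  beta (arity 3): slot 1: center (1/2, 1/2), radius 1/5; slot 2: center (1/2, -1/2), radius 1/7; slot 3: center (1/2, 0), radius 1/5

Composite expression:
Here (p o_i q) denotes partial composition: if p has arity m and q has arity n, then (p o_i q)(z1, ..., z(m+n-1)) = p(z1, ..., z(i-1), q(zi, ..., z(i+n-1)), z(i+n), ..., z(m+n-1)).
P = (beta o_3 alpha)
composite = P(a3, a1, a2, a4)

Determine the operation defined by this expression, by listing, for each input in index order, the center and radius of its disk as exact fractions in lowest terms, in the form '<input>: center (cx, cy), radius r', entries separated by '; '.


a1: center (1/2, -1/2), radius 1/7; a2: center (3/5, -1/10), radius 1/45; a3: center (1/2, 1/2), radius 1/5; a4: center (1/2, -1/10), radius 1/50

Follow each a-input down from beta: c' goes to c + r*c', radius to r*r'.
a3 passes through 1 substitution, ending at center (1/2, 1/2), radius 1/5
a1 passes through 1 substitution, ending at center (1/2, -1/2), radius 1/7
a2 passes through 2 substitutions, ending at center (3/5, -1/10), radius 1/45
a4 passes through 2 substitutions, ending at center (1/2, -1/10), radius 1/50


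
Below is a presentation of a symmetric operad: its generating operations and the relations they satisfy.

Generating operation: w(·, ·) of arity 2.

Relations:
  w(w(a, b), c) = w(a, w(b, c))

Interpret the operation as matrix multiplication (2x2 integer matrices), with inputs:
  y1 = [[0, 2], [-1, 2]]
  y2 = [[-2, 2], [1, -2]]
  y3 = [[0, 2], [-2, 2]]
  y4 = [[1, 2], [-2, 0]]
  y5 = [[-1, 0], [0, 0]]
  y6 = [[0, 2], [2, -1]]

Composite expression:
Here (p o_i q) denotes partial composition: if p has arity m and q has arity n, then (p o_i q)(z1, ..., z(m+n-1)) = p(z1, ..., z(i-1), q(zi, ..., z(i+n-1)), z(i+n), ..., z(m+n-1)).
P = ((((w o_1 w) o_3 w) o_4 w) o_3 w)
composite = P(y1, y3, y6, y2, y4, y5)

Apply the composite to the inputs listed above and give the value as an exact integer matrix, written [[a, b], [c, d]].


w(y1, y3) = [[-4, 4], [-4, 2]]
w(y6, y2) = [[2, -4], [-5, 6]]
w(y4, y5) = [[-1, 0], [2, 0]]
w(w(y6, y2), w(y4, y5)) = [[-10, 0], [17, 0]]
w(w(y1, y3), w(w(y6, y2), w(y4, y5))) = [[108, 0], [74, 0]]

[[108, 0], [74, 0]]


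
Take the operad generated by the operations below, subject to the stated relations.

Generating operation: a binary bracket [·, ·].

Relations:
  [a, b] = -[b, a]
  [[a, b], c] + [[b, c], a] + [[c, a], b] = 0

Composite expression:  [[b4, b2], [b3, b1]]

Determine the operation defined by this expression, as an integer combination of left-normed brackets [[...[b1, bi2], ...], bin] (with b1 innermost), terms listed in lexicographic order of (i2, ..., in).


Expand each bracket as ab - ba; the b1-initial words give the coefficients.
Composite bracket: [[b4, b2], [b3, b1]]
Applying ab - ba throughout gives 8 signed words (2^3 = 8).
Keep just the words that open with b1:
  from b1b3b2b4, sign -1: term -[[[b1, b3], b2], b4]
  from b1b3b4b2, sign +1: term +[[[b1, b3], b4], b2]

-[[[b1, b3], b2], b4] + [[[b1, b3], b4], b2]


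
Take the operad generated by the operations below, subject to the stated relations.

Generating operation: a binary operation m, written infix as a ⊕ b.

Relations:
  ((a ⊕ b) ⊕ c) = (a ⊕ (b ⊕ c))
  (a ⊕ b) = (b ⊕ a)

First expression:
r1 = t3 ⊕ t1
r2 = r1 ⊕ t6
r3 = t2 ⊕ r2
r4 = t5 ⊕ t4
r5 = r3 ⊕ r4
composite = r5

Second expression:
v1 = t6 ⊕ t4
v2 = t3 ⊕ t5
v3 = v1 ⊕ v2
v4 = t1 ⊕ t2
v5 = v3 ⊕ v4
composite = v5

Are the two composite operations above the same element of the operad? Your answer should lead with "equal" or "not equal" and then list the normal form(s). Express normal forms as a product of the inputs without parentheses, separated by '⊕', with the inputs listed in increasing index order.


In normal form, the first expression is t1 ⊕ t2 ⊕ t3 ⊕ t4 ⊕ t5 ⊕ t6
In normal form, the second expression is t1 ⊕ t2 ⊕ t3 ⊕ t4 ⊕ t5 ⊕ t6
Identical normal forms: equal.

equal; both compose to t1 ⊕ t2 ⊕ t3 ⊕ t4 ⊕ t5 ⊕ t6


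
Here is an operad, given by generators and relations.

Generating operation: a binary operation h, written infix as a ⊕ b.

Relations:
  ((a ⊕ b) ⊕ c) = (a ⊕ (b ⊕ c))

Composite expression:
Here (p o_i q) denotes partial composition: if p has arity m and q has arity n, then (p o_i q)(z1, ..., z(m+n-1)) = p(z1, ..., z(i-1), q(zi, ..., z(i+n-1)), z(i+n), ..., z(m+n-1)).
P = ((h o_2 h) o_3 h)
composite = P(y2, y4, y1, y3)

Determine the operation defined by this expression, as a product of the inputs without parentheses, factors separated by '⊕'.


y2 ⊕ y4 ⊕ y1 ⊕ y3

Key point: h is associative — brackets drop, the y-order remains.
(y1 ⊕ y3) spells out as y1 ⊕ y3
(y4 ⊕ (y1 ⊕ y3)) spells out as y4 ⊕ y1 ⊕ y3
(y2 ⊕ (y4 ⊕ (y1 ⊕ y3))) spells out as y2 ⊕ y4 ⊕ y1 ⊕ y3


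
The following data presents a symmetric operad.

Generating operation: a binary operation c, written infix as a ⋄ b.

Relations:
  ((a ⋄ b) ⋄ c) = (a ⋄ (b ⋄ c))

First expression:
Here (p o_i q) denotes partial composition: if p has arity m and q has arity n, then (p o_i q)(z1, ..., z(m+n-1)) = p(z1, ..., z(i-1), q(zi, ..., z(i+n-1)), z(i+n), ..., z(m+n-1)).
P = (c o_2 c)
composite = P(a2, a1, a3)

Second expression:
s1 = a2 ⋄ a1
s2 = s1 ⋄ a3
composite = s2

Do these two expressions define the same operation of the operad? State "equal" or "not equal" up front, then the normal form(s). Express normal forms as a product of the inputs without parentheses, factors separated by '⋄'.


equal; both compose to a2 ⋄ a1 ⋄ a3

Normal form of the first expression: a2 ⋄ a1 ⋄ a3
Normal form of the second expression: a2 ⋄ a1 ⋄ a3
Identical normal forms: equal.


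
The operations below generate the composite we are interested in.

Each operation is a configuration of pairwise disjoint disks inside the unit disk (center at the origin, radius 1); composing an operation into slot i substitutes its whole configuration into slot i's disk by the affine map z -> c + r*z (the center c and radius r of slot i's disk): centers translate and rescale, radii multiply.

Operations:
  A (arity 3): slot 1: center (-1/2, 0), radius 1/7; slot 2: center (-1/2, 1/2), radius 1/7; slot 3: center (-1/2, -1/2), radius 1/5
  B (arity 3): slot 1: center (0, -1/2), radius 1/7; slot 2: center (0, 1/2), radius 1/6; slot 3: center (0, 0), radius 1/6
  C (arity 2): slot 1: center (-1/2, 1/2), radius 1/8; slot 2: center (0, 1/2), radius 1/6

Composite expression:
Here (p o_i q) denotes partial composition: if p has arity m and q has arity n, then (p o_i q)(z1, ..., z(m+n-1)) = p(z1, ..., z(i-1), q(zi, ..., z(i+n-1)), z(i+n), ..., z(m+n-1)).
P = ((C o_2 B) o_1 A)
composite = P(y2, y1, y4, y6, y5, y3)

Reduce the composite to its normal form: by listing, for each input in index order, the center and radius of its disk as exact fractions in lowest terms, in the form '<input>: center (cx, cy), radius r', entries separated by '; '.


Nesting under C composes maps z -> c + r*z down each y-path.
for y2, the 2-step affine chain lands on center (-9/16, 1/2), radius 1/56
for y1, the 2-step affine chain lands on center (-9/16, 9/16), radius 1/56
for y4, the 2-step affine chain lands on center (-9/16, 7/16), radius 1/40
for y6, the 2-step affine chain lands on center (0, 5/12), radius 1/42
for y5, the 2-step affine chain lands on center (0, 7/12), radius 1/36
for y3, the 2-step affine chain lands on center (0, 1/2), radius 1/36

y1: center (-9/16, 9/16), radius 1/56; y2: center (-9/16, 1/2), radius 1/56; y3: center (0, 1/2), radius 1/36; y4: center (-9/16, 7/16), radius 1/40; y5: center (0, 7/12), radius 1/36; y6: center (0, 5/12), radius 1/42


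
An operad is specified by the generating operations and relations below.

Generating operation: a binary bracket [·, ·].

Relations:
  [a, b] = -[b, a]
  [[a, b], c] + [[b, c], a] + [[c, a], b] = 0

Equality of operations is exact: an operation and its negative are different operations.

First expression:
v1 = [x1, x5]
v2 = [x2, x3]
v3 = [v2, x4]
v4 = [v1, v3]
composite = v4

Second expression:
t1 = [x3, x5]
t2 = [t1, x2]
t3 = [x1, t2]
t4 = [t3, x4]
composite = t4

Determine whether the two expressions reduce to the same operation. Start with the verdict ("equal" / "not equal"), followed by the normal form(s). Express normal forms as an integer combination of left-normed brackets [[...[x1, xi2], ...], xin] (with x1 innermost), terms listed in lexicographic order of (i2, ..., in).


The first expression reduces to [[[[x1, x5], x2], x3], x4] - [[[[x1, x5], x3], x2], x4] - [[[[x1, x5], x4], x2], x3] + [[[[x1, x5], x4], x3], x2]
The second expression reduces to -[[[[x1, x2], x3], x5], x4] + [[[[x1, x2], x5], x3], x4] + [[[[x1, x3], x5], x2], x4] - [[[[x1, x5], x3], x2], x4]
They disagree, so not equal.

not equal; the first gives [[[[x1, x5], x2], x3], x4] - [[[[x1, x5], x3], x2], x4] - [[[[x1, x5], x4], x2], x3] + [[[[x1, x5], x4], x3], x2] and the second -[[[[x1, x2], x3], x5], x4] + [[[[x1, x2], x5], x3], x4] + [[[[x1, x3], x5], x2], x4] - [[[[x1, x5], x3], x2], x4]
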